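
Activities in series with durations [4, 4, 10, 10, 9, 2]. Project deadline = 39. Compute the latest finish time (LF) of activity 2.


LF(activity 2) = deadline - sum of successor durations
Successors: activities 3 through 6 with durations [10, 10, 9, 2]
Sum of successor durations = 31
LF = 39 - 31 = 8

8


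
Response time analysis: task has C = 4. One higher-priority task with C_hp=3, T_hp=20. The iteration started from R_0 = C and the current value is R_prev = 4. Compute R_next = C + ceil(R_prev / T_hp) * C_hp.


R_next = C + ceil(R_prev / T_hp) * C_hp
ceil(4 / 20) = ceil(0.2) = 1
Interference = 1 * 3 = 3
R_next = 4 + 3 = 7

7


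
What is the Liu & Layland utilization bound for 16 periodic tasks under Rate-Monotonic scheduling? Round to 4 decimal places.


Compute 2^(1/16) = 1.0442737824
Subtract 1: 1.0442737824 - 1 = 0.0442737824
Multiply by n: 16 * 0.0442737824 = 0.7083805184
Round to 4 dp: 0.7084

0.7084


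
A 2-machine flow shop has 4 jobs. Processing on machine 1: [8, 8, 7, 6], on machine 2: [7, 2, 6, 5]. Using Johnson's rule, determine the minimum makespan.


Apply Johnson's rule:
  Group 1 (a <= b): []
  Group 2 (a > b): [(1, 8, 7), (3, 7, 6), (4, 6, 5), (2, 8, 2)]
Optimal job order: [1, 3, 4, 2]
Schedule:
  Job 1: M1 done at 8, M2 done at 15
  Job 3: M1 done at 15, M2 done at 21
  Job 4: M1 done at 21, M2 done at 26
  Job 2: M1 done at 29, M2 done at 31
Makespan = 31

31


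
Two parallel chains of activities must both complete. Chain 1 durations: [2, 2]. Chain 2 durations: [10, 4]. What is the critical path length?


Path A total = 2 + 2 = 4
Path B total = 10 + 4 = 14
Critical path = longest path = max(4, 14) = 14

14


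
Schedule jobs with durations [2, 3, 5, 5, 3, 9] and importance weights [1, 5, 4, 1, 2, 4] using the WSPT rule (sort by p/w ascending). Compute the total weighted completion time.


Compute p/w ratios and sort ascending (WSPT): [(3, 5), (5, 4), (3, 2), (2, 1), (9, 4), (5, 1)]
Compute weighted completion times:
  Job (p=3,w=5): C=3, w*C=5*3=15
  Job (p=5,w=4): C=8, w*C=4*8=32
  Job (p=3,w=2): C=11, w*C=2*11=22
  Job (p=2,w=1): C=13, w*C=1*13=13
  Job (p=9,w=4): C=22, w*C=4*22=88
  Job (p=5,w=1): C=27, w*C=1*27=27
Total weighted completion time = 197

197


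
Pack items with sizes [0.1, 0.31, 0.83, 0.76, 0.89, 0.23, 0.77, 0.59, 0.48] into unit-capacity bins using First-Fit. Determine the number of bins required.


Place items sequentially using First-Fit:
  Item 0.1 -> new Bin 1
  Item 0.31 -> Bin 1 (now 0.41)
  Item 0.83 -> new Bin 2
  Item 0.76 -> new Bin 3
  Item 0.89 -> new Bin 4
  Item 0.23 -> Bin 1 (now 0.64)
  Item 0.77 -> new Bin 5
  Item 0.59 -> new Bin 6
  Item 0.48 -> new Bin 7
Total bins used = 7

7


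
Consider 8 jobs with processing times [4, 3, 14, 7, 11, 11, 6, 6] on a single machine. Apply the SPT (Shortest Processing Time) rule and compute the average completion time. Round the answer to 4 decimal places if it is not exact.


Sort jobs by processing time (SPT order): [3, 4, 6, 6, 7, 11, 11, 14]
Compute completion times sequentially:
  Job 1: processing = 3, completes at 3
  Job 2: processing = 4, completes at 7
  Job 3: processing = 6, completes at 13
  Job 4: processing = 6, completes at 19
  Job 5: processing = 7, completes at 26
  Job 6: processing = 11, completes at 37
  Job 7: processing = 11, completes at 48
  Job 8: processing = 14, completes at 62
Sum of completion times = 215
Average completion time = 215/8 = 26.875

26.875


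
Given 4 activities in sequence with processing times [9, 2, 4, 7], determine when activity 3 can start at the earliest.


Activity 3 starts after activities 1 through 2 complete.
Predecessor durations: [9, 2]
ES = 9 + 2 = 11

11


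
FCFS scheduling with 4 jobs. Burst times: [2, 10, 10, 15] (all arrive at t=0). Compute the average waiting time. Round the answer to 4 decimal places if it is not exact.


FCFS order (as given): [2, 10, 10, 15]
Waiting times:
  Job 1: wait = 0
  Job 2: wait = 2
  Job 3: wait = 12
  Job 4: wait = 22
Sum of waiting times = 36
Average waiting time = 36/4 = 9.0

9.0


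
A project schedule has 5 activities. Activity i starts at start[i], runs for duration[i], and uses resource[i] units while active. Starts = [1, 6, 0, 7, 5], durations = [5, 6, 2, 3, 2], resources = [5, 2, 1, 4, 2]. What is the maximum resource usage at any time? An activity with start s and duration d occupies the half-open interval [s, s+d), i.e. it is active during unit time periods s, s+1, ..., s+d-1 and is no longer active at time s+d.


Each activity i is active on [start_i, start_i + duration_i).
Compute total resource usage per time slot:
  t=0: active resources = [1], total = 1
  t=1: active resources = [5, 1], total = 6
  t=2: active resources = [5], total = 5
  t=3: active resources = [5], total = 5
  t=4: active resources = [5], total = 5
  t=5: active resources = [5, 2], total = 7
  t=6: active resources = [2, 2], total = 4
  t=7: active resources = [2, 4], total = 6
  t=8: active resources = [2, 4], total = 6
  t=9: active resources = [2, 4], total = 6
  t=10: active resources = [2], total = 2
  t=11: active resources = [2], total = 2
Peak resource demand = 7

7


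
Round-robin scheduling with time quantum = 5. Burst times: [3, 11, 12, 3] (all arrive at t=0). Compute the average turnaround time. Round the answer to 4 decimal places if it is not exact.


Time quantum = 5
Execution trace:
  J1 runs 3 units, time = 3
  J2 runs 5 units, time = 8
  J3 runs 5 units, time = 13
  J4 runs 3 units, time = 16
  J2 runs 5 units, time = 21
  J3 runs 5 units, time = 26
  J2 runs 1 units, time = 27
  J3 runs 2 units, time = 29
Finish times: [3, 27, 29, 16]
Average turnaround = 75/4 = 18.75

18.75


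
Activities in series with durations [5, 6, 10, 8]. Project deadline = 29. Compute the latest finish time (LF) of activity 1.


LF(activity 1) = deadline - sum of successor durations
Successors: activities 2 through 4 with durations [6, 10, 8]
Sum of successor durations = 24
LF = 29 - 24 = 5

5


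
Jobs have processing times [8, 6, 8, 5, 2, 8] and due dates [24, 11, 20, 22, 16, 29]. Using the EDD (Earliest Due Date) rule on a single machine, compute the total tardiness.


Sort by due date (EDD order): [(6, 11), (2, 16), (8, 20), (5, 22), (8, 24), (8, 29)]
Compute completion times and tardiness:
  Job 1: p=6, d=11, C=6, tardiness=max(0,6-11)=0
  Job 2: p=2, d=16, C=8, tardiness=max(0,8-16)=0
  Job 3: p=8, d=20, C=16, tardiness=max(0,16-20)=0
  Job 4: p=5, d=22, C=21, tardiness=max(0,21-22)=0
  Job 5: p=8, d=24, C=29, tardiness=max(0,29-24)=5
  Job 6: p=8, d=29, C=37, tardiness=max(0,37-29)=8
Total tardiness = 13

13


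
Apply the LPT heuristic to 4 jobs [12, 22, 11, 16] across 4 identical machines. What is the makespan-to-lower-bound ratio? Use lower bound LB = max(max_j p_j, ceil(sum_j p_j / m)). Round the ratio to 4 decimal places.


LPT order: [22, 16, 12, 11]
Machine loads after assignment: [22, 16, 12, 11]
LPT makespan = 22
Lower bound = max(max_job, ceil(total/4)) = max(22, 16) = 22
Ratio = 22 / 22 = 1.0

1.0


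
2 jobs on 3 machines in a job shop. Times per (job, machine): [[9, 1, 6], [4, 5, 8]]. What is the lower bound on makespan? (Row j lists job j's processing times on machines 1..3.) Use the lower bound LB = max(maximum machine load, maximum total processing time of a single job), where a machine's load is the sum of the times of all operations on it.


Machine loads:
  Machine 1: 9 + 4 = 13
  Machine 2: 1 + 5 = 6
  Machine 3: 6 + 8 = 14
Max machine load = 14
Job totals:
  Job 1: 16
  Job 2: 17
Max job total = 17
Lower bound = max(14, 17) = 17

17


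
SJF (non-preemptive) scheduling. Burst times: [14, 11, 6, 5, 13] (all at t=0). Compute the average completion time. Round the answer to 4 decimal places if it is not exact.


SJF order (ascending): [5, 6, 11, 13, 14]
Completion times:
  Job 1: burst=5, C=5
  Job 2: burst=6, C=11
  Job 3: burst=11, C=22
  Job 4: burst=13, C=35
  Job 5: burst=14, C=49
Average completion = 122/5 = 24.4

24.4


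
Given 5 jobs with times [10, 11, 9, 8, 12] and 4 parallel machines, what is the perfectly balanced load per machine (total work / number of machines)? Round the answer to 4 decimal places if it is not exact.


Total processing time = 10 + 11 + 9 + 8 + 12 = 50
Number of machines = 4
Ideal balanced load = 50 / 4 = 12.5

12.5


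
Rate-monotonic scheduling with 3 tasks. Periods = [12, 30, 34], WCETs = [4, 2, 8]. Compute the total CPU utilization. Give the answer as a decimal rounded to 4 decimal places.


Compute individual utilizations (exact fractions):
  Task 1: C/T = 4/12 = 1/3 (approx. 0.3333)
  Task 2: C/T = 2/30 = 1/15 (approx. 0.0667)
  Task 3: C/T = 8/34 = 4/17 (approx. 0.2353)
Total utilization U = 1/3 + 1/15 + 4/17 = 54/85
Rounded to 4 decimal places: U = 0.6353
RM (Liu & Layland) bound for 3 tasks = 0.779763; compare with U = 54/85 (approx. 0.635294)
U <= bound, so schedulable by RM sufficient condition.

0.6353


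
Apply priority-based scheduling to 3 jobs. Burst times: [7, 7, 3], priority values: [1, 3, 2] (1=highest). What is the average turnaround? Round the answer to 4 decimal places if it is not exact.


Sort by priority (ascending = highest first):
Order: [(1, 7), (2, 3), (3, 7)]
Completion times:
  Priority 1, burst=7, C=7
  Priority 2, burst=3, C=10
  Priority 3, burst=7, C=17
Average turnaround = 34/3 = 11.3333

11.3333


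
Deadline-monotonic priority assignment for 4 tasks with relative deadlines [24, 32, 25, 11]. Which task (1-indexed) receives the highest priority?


Sort tasks by relative deadline (ascending):
  Task 4: deadline = 11
  Task 1: deadline = 24
  Task 3: deadline = 25
  Task 2: deadline = 32
Priority order (highest first): [4, 1, 3, 2]
Highest priority task = 4

4


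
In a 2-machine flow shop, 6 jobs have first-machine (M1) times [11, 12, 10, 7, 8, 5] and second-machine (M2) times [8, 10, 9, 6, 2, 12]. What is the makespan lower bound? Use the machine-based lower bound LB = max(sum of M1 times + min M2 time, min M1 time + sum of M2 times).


LB1 = sum(M1 times) + min(M2 times) = 53 + 2 = 55
LB2 = min(M1 times) + sum(M2 times) = 5 + 47 = 52
Lower bound = max(LB1, LB2) = max(55, 52) = 55

55


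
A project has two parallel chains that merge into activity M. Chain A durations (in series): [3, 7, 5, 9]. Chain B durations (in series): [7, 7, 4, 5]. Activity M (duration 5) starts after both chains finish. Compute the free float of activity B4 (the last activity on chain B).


ES(B4) = sum of predecessors on chain B = 18
EF(B4) = ES + duration = 18 + 5 = 23
Successor of B4 is M. ES(M) = max(sum(A), sum(B)) = max(24, 23) = 24
Free float = ES(successor) - EF(current) = 24 - 23 = 1

1


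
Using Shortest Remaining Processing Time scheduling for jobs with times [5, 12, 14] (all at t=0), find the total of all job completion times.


Since all jobs arrive at t=0, SRPT equals SPT ordering.
SPT order: [5, 12, 14]
Completion times:
  Job 1: p=5, C=5
  Job 2: p=12, C=17
  Job 3: p=14, C=31
Total completion time = 5 + 17 + 31 = 53

53


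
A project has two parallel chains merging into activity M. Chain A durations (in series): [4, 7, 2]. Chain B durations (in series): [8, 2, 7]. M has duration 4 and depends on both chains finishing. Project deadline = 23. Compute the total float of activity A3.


Forward pass: ES(A3) = sum of predecessors on chain A = 11
EF = ES + duration = 11 + 2 = 13
Backward pass: LF(M) = deadline = 23; LS(M) = 23 - 4 = 19
LF(A3) = LS(M) - sum(successors on chain A) = 19 - 0 = 19
LS = LF - duration = 19 - 2 = 17
Total float = LS - ES = 17 - 11 = 6

6


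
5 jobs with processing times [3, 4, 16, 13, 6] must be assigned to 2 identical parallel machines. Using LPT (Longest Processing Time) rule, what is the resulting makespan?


Sort jobs in decreasing order (LPT): [16, 13, 6, 4, 3]
Assign each job to the least loaded machine:
  Machine 1: jobs [16, 4], load = 20
  Machine 2: jobs [13, 6, 3], load = 22
Makespan = max load = 22

22


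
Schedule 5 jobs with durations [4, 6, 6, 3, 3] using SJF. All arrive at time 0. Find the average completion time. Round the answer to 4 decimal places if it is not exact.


SJF order (ascending): [3, 3, 4, 6, 6]
Completion times:
  Job 1: burst=3, C=3
  Job 2: burst=3, C=6
  Job 3: burst=4, C=10
  Job 4: burst=6, C=16
  Job 5: burst=6, C=22
Average completion = 57/5 = 11.4

11.4


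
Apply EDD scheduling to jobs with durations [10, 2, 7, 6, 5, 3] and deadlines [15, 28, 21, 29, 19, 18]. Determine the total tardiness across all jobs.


Sort by due date (EDD order): [(10, 15), (3, 18), (5, 19), (7, 21), (2, 28), (6, 29)]
Compute completion times and tardiness:
  Job 1: p=10, d=15, C=10, tardiness=max(0,10-15)=0
  Job 2: p=3, d=18, C=13, tardiness=max(0,13-18)=0
  Job 3: p=5, d=19, C=18, tardiness=max(0,18-19)=0
  Job 4: p=7, d=21, C=25, tardiness=max(0,25-21)=4
  Job 5: p=2, d=28, C=27, tardiness=max(0,27-28)=0
  Job 6: p=6, d=29, C=33, tardiness=max(0,33-29)=4
Total tardiness = 8

8


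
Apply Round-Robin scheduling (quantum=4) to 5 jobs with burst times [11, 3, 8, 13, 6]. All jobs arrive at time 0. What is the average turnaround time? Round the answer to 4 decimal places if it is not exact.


Time quantum = 4
Execution trace:
  J1 runs 4 units, time = 4
  J2 runs 3 units, time = 7
  J3 runs 4 units, time = 11
  J4 runs 4 units, time = 15
  J5 runs 4 units, time = 19
  J1 runs 4 units, time = 23
  J3 runs 4 units, time = 27
  J4 runs 4 units, time = 31
  J5 runs 2 units, time = 33
  J1 runs 3 units, time = 36
  J4 runs 4 units, time = 40
  J4 runs 1 units, time = 41
Finish times: [36, 7, 27, 41, 33]
Average turnaround = 144/5 = 28.8

28.8


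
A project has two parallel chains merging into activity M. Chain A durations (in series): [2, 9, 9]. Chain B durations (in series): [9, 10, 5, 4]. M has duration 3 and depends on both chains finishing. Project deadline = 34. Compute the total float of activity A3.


Forward pass: ES(A3) = sum of predecessors on chain A = 11
EF = ES + duration = 11 + 9 = 20
Backward pass: LF(M) = deadline = 34; LS(M) = 34 - 3 = 31
LF(A3) = LS(M) - sum(successors on chain A) = 31 - 0 = 31
LS = LF - duration = 31 - 9 = 22
Total float = LS - ES = 22 - 11 = 11

11


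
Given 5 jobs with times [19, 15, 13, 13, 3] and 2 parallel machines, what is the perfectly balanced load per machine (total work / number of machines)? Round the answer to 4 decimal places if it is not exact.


Total processing time = 19 + 15 + 13 + 13 + 3 = 63
Number of machines = 2
Ideal balanced load = 63 / 2 = 31.5

31.5


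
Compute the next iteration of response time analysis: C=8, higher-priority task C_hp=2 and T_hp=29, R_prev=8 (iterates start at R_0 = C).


R_next = C + ceil(R_prev / T_hp) * C_hp
ceil(8 / 29) = ceil(0.2759) = 1
Interference = 1 * 2 = 2
R_next = 8 + 2 = 10

10


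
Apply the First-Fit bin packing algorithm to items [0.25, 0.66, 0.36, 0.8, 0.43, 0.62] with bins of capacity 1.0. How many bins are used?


Place items sequentially using First-Fit:
  Item 0.25 -> new Bin 1
  Item 0.66 -> Bin 1 (now 0.91)
  Item 0.36 -> new Bin 2
  Item 0.8 -> new Bin 3
  Item 0.43 -> Bin 2 (now 0.79)
  Item 0.62 -> new Bin 4
Total bins used = 4

4


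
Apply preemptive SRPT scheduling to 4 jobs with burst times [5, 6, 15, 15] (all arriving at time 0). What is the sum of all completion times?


Since all jobs arrive at t=0, SRPT equals SPT ordering.
SPT order: [5, 6, 15, 15]
Completion times:
  Job 1: p=5, C=5
  Job 2: p=6, C=11
  Job 3: p=15, C=26
  Job 4: p=15, C=41
Total completion time = 5 + 11 + 26 + 41 = 83

83


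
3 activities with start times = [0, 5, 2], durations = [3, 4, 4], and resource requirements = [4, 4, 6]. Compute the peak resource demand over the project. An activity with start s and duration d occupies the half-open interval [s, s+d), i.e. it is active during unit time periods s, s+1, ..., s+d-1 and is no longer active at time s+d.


Each activity i is active on [start_i, start_i + duration_i).
Compute total resource usage per time slot:
  t=0: active resources = [4], total = 4
  t=1: active resources = [4], total = 4
  t=2: active resources = [4, 6], total = 10
  t=3: active resources = [6], total = 6
  t=4: active resources = [6], total = 6
  t=5: active resources = [4, 6], total = 10
  t=6: active resources = [4], total = 4
  t=7: active resources = [4], total = 4
  t=8: active resources = [4], total = 4
Peak resource demand = 10

10


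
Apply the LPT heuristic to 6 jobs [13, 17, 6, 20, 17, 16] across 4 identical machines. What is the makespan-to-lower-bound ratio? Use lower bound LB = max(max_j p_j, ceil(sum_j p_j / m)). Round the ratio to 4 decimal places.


LPT order: [20, 17, 17, 16, 13, 6]
Machine loads after assignment: [20, 23, 17, 29]
LPT makespan = 29
Lower bound = max(max_job, ceil(total/4)) = max(20, 23) = 23
Ratio = 29 / 23 = 1.2609

1.2609


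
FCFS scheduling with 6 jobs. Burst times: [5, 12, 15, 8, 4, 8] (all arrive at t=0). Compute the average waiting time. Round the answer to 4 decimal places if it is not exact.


FCFS order (as given): [5, 12, 15, 8, 4, 8]
Waiting times:
  Job 1: wait = 0
  Job 2: wait = 5
  Job 3: wait = 17
  Job 4: wait = 32
  Job 5: wait = 40
  Job 6: wait = 44
Sum of waiting times = 138
Average waiting time = 138/6 = 23.0

23.0


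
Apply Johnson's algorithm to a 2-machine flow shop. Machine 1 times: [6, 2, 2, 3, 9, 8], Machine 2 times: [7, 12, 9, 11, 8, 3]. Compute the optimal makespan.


Apply Johnson's rule:
  Group 1 (a <= b): [(2, 2, 12), (3, 2, 9), (4, 3, 11), (1, 6, 7)]
  Group 2 (a > b): [(5, 9, 8), (6, 8, 3)]
Optimal job order: [2, 3, 4, 1, 5, 6]
Schedule:
  Job 2: M1 done at 2, M2 done at 14
  Job 3: M1 done at 4, M2 done at 23
  Job 4: M1 done at 7, M2 done at 34
  Job 1: M1 done at 13, M2 done at 41
  Job 5: M1 done at 22, M2 done at 49
  Job 6: M1 done at 30, M2 done at 52
Makespan = 52

52


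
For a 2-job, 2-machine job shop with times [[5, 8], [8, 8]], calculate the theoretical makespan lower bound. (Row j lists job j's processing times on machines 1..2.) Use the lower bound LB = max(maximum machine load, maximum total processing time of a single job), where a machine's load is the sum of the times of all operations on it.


Machine loads:
  Machine 1: 5 + 8 = 13
  Machine 2: 8 + 8 = 16
Max machine load = 16
Job totals:
  Job 1: 13
  Job 2: 16
Max job total = 16
Lower bound = max(16, 16) = 16

16


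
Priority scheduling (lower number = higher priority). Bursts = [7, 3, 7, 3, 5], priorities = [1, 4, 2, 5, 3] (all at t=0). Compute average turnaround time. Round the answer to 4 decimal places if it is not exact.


Sort by priority (ascending = highest first):
Order: [(1, 7), (2, 7), (3, 5), (4, 3), (5, 3)]
Completion times:
  Priority 1, burst=7, C=7
  Priority 2, burst=7, C=14
  Priority 3, burst=5, C=19
  Priority 4, burst=3, C=22
  Priority 5, burst=3, C=25
Average turnaround = 87/5 = 17.4

17.4


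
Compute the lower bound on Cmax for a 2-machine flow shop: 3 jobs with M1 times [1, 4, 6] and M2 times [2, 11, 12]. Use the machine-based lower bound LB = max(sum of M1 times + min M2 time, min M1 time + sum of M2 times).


LB1 = sum(M1 times) + min(M2 times) = 11 + 2 = 13
LB2 = min(M1 times) + sum(M2 times) = 1 + 25 = 26
Lower bound = max(LB1, LB2) = max(13, 26) = 26

26


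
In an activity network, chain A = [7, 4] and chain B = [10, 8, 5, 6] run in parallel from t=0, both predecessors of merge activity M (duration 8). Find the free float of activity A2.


ES(A2) = sum of predecessors on chain A = 7
EF(A2) = ES + duration = 7 + 4 = 11
Successor of A2 is M. ES(M) = max(sum(A), sum(B)) = max(11, 29) = 29
Free float = ES(successor) - EF(current) = 29 - 11 = 18

18


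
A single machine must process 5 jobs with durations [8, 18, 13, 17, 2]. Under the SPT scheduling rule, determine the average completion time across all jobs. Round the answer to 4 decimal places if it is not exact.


Sort jobs by processing time (SPT order): [2, 8, 13, 17, 18]
Compute completion times sequentially:
  Job 1: processing = 2, completes at 2
  Job 2: processing = 8, completes at 10
  Job 3: processing = 13, completes at 23
  Job 4: processing = 17, completes at 40
  Job 5: processing = 18, completes at 58
Sum of completion times = 133
Average completion time = 133/5 = 26.6

26.6


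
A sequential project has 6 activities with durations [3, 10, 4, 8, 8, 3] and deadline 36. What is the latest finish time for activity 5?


LF(activity 5) = deadline - sum of successor durations
Successors: activities 6 through 6 with durations [3]
Sum of successor durations = 3
LF = 36 - 3 = 33

33


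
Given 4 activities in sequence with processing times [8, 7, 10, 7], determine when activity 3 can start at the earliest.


Activity 3 starts after activities 1 through 2 complete.
Predecessor durations: [8, 7]
ES = 8 + 7 = 15

15


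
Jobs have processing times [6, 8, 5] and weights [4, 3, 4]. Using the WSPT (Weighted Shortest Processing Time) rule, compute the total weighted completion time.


Compute p/w ratios and sort ascending (WSPT): [(5, 4), (6, 4), (8, 3)]
Compute weighted completion times:
  Job (p=5,w=4): C=5, w*C=4*5=20
  Job (p=6,w=4): C=11, w*C=4*11=44
  Job (p=8,w=3): C=19, w*C=3*19=57
Total weighted completion time = 121

121


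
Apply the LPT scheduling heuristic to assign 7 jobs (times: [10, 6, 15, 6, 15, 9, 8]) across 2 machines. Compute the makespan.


Sort jobs in decreasing order (LPT): [15, 15, 10, 9, 8, 6, 6]
Assign each job to the least loaded machine:
  Machine 1: jobs [15, 10, 6, 6], load = 37
  Machine 2: jobs [15, 9, 8], load = 32
Makespan = max load = 37

37


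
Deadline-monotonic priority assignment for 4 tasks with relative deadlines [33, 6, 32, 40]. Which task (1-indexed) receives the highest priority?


Sort tasks by relative deadline (ascending):
  Task 2: deadline = 6
  Task 3: deadline = 32
  Task 1: deadline = 33
  Task 4: deadline = 40
Priority order (highest first): [2, 3, 1, 4]
Highest priority task = 2

2


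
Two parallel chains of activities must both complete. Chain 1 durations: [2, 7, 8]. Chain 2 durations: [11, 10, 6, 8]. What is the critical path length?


Path A total = 2 + 7 + 8 = 17
Path B total = 11 + 10 + 6 + 8 = 35
Critical path = longest path = max(17, 35) = 35

35


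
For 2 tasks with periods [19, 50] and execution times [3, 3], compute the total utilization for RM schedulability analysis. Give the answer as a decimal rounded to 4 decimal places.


Compute individual utilizations (exact fractions):
  Task 1: C/T = 3/19 (approx. 0.1579)
  Task 2: C/T = 3/50 (approx. 0.06)
Total utilization U = 3/19 + 3/50 = 207/950
Rounded to 4 decimal places: U = 0.2179
RM (Liu & Layland) bound for 2 tasks = 0.828427; compare with U = 207/950 (approx. 0.217895)
U <= bound, so schedulable by RM sufficient condition.

0.2179


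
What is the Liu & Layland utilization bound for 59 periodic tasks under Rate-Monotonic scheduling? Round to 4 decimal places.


Compute 2^(1/59) = 1.0118175391
Subtract 1: 1.0118175391 - 1 = 0.0118175391
Multiply by n: 59 * 0.0118175391 = 0.6972348069
Round to 4 dp: 0.6972

0.6972


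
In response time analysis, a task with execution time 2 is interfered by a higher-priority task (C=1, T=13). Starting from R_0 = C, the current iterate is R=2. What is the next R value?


R_next = C + ceil(R_prev / T_hp) * C_hp
ceil(2 / 13) = ceil(0.1538) = 1
Interference = 1 * 1 = 1
R_next = 2 + 1 = 3

3


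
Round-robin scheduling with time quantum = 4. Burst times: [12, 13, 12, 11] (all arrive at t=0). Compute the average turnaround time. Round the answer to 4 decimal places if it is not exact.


Time quantum = 4
Execution trace:
  J1 runs 4 units, time = 4
  J2 runs 4 units, time = 8
  J3 runs 4 units, time = 12
  J4 runs 4 units, time = 16
  J1 runs 4 units, time = 20
  J2 runs 4 units, time = 24
  J3 runs 4 units, time = 28
  J4 runs 4 units, time = 32
  J1 runs 4 units, time = 36
  J2 runs 4 units, time = 40
  J3 runs 4 units, time = 44
  J4 runs 3 units, time = 47
  J2 runs 1 units, time = 48
Finish times: [36, 48, 44, 47]
Average turnaround = 175/4 = 43.75

43.75


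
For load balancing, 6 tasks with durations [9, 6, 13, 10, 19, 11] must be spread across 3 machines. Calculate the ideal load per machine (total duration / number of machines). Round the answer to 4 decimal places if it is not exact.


Total processing time = 9 + 6 + 13 + 10 + 19 + 11 = 68
Number of machines = 3
Ideal balanced load = 68 / 3 = 22.6667

22.6667


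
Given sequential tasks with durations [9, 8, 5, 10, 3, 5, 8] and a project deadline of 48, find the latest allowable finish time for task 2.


LF(activity 2) = deadline - sum of successor durations
Successors: activities 3 through 7 with durations [5, 10, 3, 5, 8]
Sum of successor durations = 31
LF = 48 - 31 = 17

17


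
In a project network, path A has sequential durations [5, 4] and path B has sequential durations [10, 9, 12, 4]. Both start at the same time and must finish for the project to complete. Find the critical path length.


Path A total = 5 + 4 = 9
Path B total = 10 + 9 + 12 + 4 = 35
Critical path = longest path = max(9, 35) = 35

35


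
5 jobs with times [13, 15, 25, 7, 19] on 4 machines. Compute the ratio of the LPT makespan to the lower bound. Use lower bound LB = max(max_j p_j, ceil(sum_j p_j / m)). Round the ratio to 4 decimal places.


LPT order: [25, 19, 15, 13, 7]
Machine loads after assignment: [25, 19, 15, 20]
LPT makespan = 25
Lower bound = max(max_job, ceil(total/4)) = max(25, 20) = 25
Ratio = 25 / 25 = 1.0

1.0


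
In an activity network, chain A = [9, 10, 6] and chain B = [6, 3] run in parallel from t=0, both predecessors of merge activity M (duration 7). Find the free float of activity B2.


ES(B2) = sum of predecessors on chain B = 6
EF(B2) = ES + duration = 6 + 3 = 9
Successor of B2 is M. ES(M) = max(sum(A), sum(B)) = max(25, 9) = 25
Free float = ES(successor) - EF(current) = 25 - 9 = 16

16


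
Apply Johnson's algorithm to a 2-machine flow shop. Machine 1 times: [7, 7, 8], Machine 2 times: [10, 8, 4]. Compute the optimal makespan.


Apply Johnson's rule:
  Group 1 (a <= b): [(1, 7, 10), (2, 7, 8)]
  Group 2 (a > b): [(3, 8, 4)]
Optimal job order: [1, 2, 3]
Schedule:
  Job 1: M1 done at 7, M2 done at 17
  Job 2: M1 done at 14, M2 done at 25
  Job 3: M1 done at 22, M2 done at 29
Makespan = 29

29


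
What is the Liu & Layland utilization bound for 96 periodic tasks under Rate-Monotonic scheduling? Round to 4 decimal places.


Compute 2^(1/96) = 1.0072464122
Subtract 1: 1.0072464122 - 1 = 0.0072464122
Multiply by n: 96 * 0.0072464122 = 0.6956555712
Round to 4 dp: 0.6957

0.6957


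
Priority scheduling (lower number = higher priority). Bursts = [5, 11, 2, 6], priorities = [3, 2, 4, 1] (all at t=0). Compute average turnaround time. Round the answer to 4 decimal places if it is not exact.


Sort by priority (ascending = highest first):
Order: [(1, 6), (2, 11), (3, 5), (4, 2)]
Completion times:
  Priority 1, burst=6, C=6
  Priority 2, burst=11, C=17
  Priority 3, burst=5, C=22
  Priority 4, burst=2, C=24
Average turnaround = 69/4 = 17.25

17.25


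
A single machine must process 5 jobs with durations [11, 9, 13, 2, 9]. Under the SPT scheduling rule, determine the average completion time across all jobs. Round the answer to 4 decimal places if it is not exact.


Sort jobs by processing time (SPT order): [2, 9, 9, 11, 13]
Compute completion times sequentially:
  Job 1: processing = 2, completes at 2
  Job 2: processing = 9, completes at 11
  Job 3: processing = 9, completes at 20
  Job 4: processing = 11, completes at 31
  Job 5: processing = 13, completes at 44
Sum of completion times = 108
Average completion time = 108/5 = 21.6

21.6


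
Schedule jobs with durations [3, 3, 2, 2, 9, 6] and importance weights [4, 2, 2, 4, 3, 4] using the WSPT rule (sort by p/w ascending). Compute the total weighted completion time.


Compute p/w ratios and sort ascending (WSPT): [(2, 4), (3, 4), (2, 2), (3, 2), (6, 4), (9, 3)]
Compute weighted completion times:
  Job (p=2,w=4): C=2, w*C=4*2=8
  Job (p=3,w=4): C=5, w*C=4*5=20
  Job (p=2,w=2): C=7, w*C=2*7=14
  Job (p=3,w=2): C=10, w*C=2*10=20
  Job (p=6,w=4): C=16, w*C=4*16=64
  Job (p=9,w=3): C=25, w*C=3*25=75
Total weighted completion time = 201

201


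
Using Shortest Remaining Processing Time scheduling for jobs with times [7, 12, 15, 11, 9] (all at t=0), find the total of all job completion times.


Since all jobs arrive at t=0, SRPT equals SPT ordering.
SPT order: [7, 9, 11, 12, 15]
Completion times:
  Job 1: p=7, C=7
  Job 2: p=9, C=16
  Job 3: p=11, C=27
  Job 4: p=12, C=39
  Job 5: p=15, C=54
Total completion time = 7 + 16 + 27 + 39 + 54 = 143

143


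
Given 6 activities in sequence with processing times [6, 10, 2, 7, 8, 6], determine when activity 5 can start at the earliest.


Activity 5 starts after activities 1 through 4 complete.
Predecessor durations: [6, 10, 2, 7]
ES = 6 + 10 + 2 + 7 = 25

25


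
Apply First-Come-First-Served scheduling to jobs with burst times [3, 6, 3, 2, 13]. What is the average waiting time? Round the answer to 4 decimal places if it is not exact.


FCFS order (as given): [3, 6, 3, 2, 13]
Waiting times:
  Job 1: wait = 0
  Job 2: wait = 3
  Job 3: wait = 9
  Job 4: wait = 12
  Job 5: wait = 14
Sum of waiting times = 38
Average waiting time = 38/5 = 7.6

7.6


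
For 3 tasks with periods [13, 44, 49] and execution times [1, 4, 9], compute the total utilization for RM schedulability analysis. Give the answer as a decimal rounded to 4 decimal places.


Compute individual utilizations (exact fractions):
  Task 1: C/T = 1/13 (approx. 0.0769)
  Task 2: C/T = 4/44 = 1/11 (approx. 0.0909)
  Task 3: C/T = 9/49 (approx. 0.1837)
Total utilization U = 1/13 + 1/11 + 9/49 = 2463/7007
Rounded to 4 decimal places: U = 0.3515
RM (Liu & Layland) bound for 3 tasks = 0.779763; compare with U = 2463/7007 (approx. 0.351506)
U <= bound, so schedulable by RM sufficient condition.

0.3515


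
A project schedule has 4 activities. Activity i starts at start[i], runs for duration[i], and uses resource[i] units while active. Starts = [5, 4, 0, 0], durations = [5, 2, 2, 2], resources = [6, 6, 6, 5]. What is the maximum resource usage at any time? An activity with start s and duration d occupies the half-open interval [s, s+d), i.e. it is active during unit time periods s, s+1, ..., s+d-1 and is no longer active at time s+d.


Each activity i is active on [start_i, start_i + duration_i).
Compute total resource usage per time slot:
  t=0: active resources = [6, 5], total = 11
  t=1: active resources = [6, 5], total = 11
  t=2: active resources = [], total = 0
  t=3: active resources = [], total = 0
  t=4: active resources = [6], total = 6
  t=5: active resources = [6, 6], total = 12
  t=6: active resources = [6], total = 6
  t=7: active resources = [6], total = 6
  t=8: active resources = [6], total = 6
  t=9: active resources = [6], total = 6
Peak resource demand = 12

12


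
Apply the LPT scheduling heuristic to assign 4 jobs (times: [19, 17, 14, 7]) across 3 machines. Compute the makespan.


Sort jobs in decreasing order (LPT): [19, 17, 14, 7]
Assign each job to the least loaded machine:
  Machine 1: jobs [19], load = 19
  Machine 2: jobs [17], load = 17
  Machine 3: jobs [14, 7], load = 21
Makespan = max load = 21

21


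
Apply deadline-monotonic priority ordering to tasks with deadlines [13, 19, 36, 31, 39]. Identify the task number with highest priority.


Sort tasks by relative deadline (ascending):
  Task 1: deadline = 13
  Task 2: deadline = 19
  Task 4: deadline = 31
  Task 3: deadline = 36
  Task 5: deadline = 39
Priority order (highest first): [1, 2, 4, 3, 5]
Highest priority task = 1

1


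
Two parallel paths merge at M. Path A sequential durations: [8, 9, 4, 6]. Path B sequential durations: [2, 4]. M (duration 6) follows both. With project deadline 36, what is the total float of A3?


Forward pass: ES(A3) = sum of predecessors on chain A = 17
EF = ES + duration = 17 + 4 = 21
Backward pass: LF(M) = deadline = 36; LS(M) = 36 - 6 = 30
LF(A3) = LS(M) - sum(successors on chain A) = 30 - 6 = 24
LS = LF - duration = 24 - 4 = 20
Total float = LS - ES = 20 - 17 = 3

3


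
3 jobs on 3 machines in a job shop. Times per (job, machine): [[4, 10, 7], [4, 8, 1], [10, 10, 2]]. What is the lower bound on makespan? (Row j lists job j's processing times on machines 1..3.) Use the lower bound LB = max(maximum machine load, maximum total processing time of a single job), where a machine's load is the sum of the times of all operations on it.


Machine loads:
  Machine 1: 4 + 4 + 10 = 18
  Machine 2: 10 + 8 + 10 = 28
  Machine 3: 7 + 1 + 2 = 10
Max machine load = 28
Job totals:
  Job 1: 21
  Job 2: 13
  Job 3: 22
Max job total = 22
Lower bound = max(28, 22) = 28

28


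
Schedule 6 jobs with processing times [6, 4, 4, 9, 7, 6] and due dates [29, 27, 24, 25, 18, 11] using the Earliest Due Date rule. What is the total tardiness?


Sort by due date (EDD order): [(6, 11), (7, 18), (4, 24), (9, 25), (4, 27), (6, 29)]
Compute completion times and tardiness:
  Job 1: p=6, d=11, C=6, tardiness=max(0,6-11)=0
  Job 2: p=7, d=18, C=13, tardiness=max(0,13-18)=0
  Job 3: p=4, d=24, C=17, tardiness=max(0,17-24)=0
  Job 4: p=9, d=25, C=26, tardiness=max(0,26-25)=1
  Job 5: p=4, d=27, C=30, tardiness=max(0,30-27)=3
  Job 6: p=6, d=29, C=36, tardiness=max(0,36-29)=7
Total tardiness = 11

11


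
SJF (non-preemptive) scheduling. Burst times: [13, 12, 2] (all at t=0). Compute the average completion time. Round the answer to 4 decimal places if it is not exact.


SJF order (ascending): [2, 12, 13]
Completion times:
  Job 1: burst=2, C=2
  Job 2: burst=12, C=14
  Job 3: burst=13, C=27
Average completion = 43/3 = 14.3333

14.3333


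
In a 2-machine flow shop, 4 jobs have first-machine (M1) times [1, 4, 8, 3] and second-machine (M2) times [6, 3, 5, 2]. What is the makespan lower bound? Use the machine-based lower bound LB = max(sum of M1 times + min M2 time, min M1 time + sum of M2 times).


LB1 = sum(M1 times) + min(M2 times) = 16 + 2 = 18
LB2 = min(M1 times) + sum(M2 times) = 1 + 16 = 17
Lower bound = max(LB1, LB2) = max(18, 17) = 18

18


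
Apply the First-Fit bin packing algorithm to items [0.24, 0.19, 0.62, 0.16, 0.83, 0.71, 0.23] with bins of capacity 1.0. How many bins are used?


Place items sequentially using First-Fit:
  Item 0.24 -> new Bin 1
  Item 0.19 -> Bin 1 (now 0.43)
  Item 0.62 -> new Bin 2
  Item 0.16 -> Bin 1 (now 0.59)
  Item 0.83 -> new Bin 3
  Item 0.71 -> new Bin 4
  Item 0.23 -> Bin 1 (now 0.82)
Total bins used = 4

4


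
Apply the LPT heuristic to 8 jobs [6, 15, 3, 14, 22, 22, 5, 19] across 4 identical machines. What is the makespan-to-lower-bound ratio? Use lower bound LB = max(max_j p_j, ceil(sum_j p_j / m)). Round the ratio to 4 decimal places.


LPT order: [22, 22, 19, 15, 14, 6, 5, 3]
Machine loads after assignment: [27, 25, 25, 29]
LPT makespan = 29
Lower bound = max(max_job, ceil(total/4)) = max(22, 27) = 27
Ratio = 29 / 27 = 1.0741

1.0741


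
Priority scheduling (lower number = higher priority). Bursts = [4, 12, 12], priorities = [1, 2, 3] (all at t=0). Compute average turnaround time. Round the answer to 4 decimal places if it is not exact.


Sort by priority (ascending = highest first):
Order: [(1, 4), (2, 12), (3, 12)]
Completion times:
  Priority 1, burst=4, C=4
  Priority 2, burst=12, C=16
  Priority 3, burst=12, C=28
Average turnaround = 48/3 = 16.0

16.0


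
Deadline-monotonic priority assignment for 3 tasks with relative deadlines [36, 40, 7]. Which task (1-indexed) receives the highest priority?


Sort tasks by relative deadline (ascending):
  Task 3: deadline = 7
  Task 1: deadline = 36
  Task 2: deadline = 40
Priority order (highest first): [3, 1, 2]
Highest priority task = 3

3


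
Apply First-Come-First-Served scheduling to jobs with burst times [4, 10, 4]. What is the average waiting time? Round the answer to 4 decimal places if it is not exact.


FCFS order (as given): [4, 10, 4]
Waiting times:
  Job 1: wait = 0
  Job 2: wait = 4
  Job 3: wait = 14
Sum of waiting times = 18
Average waiting time = 18/3 = 6.0

6.0


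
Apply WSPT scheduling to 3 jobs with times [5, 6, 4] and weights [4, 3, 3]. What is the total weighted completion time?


Compute p/w ratios and sort ascending (WSPT): [(5, 4), (4, 3), (6, 3)]
Compute weighted completion times:
  Job (p=5,w=4): C=5, w*C=4*5=20
  Job (p=4,w=3): C=9, w*C=3*9=27
  Job (p=6,w=3): C=15, w*C=3*15=45
Total weighted completion time = 92

92


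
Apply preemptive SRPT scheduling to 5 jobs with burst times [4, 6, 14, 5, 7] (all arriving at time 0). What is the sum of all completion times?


Since all jobs arrive at t=0, SRPT equals SPT ordering.
SPT order: [4, 5, 6, 7, 14]
Completion times:
  Job 1: p=4, C=4
  Job 2: p=5, C=9
  Job 3: p=6, C=15
  Job 4: p=7, C=22
  Job 5: p=14, C=36
Total completion time = 4 + 9 + 15 + 22 + 36 = 86

86


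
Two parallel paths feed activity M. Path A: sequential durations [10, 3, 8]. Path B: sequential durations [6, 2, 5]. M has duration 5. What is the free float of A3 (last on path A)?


ES(A3) = sum of predecessors on chain A = 13
EF(A3) = ES + duration = 13 + 8 = 21
Successor of A3 is M. ES(M) = max(sum(A), sum(B)) = max(21, 13) = 21
Free float = ES(successor) - EF(current) = 21 - 21 = 0

0


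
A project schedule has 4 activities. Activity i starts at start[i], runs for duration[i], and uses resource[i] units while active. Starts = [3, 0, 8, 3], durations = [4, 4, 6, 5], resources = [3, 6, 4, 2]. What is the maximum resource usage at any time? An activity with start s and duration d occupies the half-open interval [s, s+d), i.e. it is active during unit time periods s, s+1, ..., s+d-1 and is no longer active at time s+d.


Each activity i is active on [start_i, start_i + duration_i).
Compute total resource usage per time slot:
  t=0: active resources = [6], total = 6
  t=1: active resources = [6], total = 6
  t=2: active resources = [6], total = 6
  t=3: active resources = [3, 6, 2], total = 11
  t=4: active resources = [3, 2], total = 5
  t=5: active resources = [3, 2], total = 5
  t=6: active resources = [3, 2], total = 5
  t=7: active resources = [2], total = 2
  t=8: active resources = [4], total = 4
  t=9: active resources = [4], total = 4
  t=10: active resources = [4], total = 4
  t=11: active resources = [4], total = 4
  t=12: active resources = [4], total = 4
  t=13: active resources = [4], total = 4
Peak resource demand = 11

11


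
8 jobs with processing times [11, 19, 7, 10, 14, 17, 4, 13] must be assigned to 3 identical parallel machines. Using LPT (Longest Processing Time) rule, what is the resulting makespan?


Sort jobs in decreasing order (LPT): [19, 17, 14, 13, 11, 10, 7, 4]
Assign each job to the least loaded machine:
  Machine 1: jobs [19, 10], load = 29
  Machine 2: jobs [17, 11, 4], load = 32
  Machine 3: jobs [14, 13, 7], load = 34
Makespan = max load = 34

34


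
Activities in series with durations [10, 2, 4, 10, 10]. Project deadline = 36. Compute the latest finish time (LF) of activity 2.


LF(activity 2) = deadline - sum of successor durations
Successors: activities 3 through 5 with durations [4, 10, 10]
Sum of successor durations = 24
LF = 36 - 24 = 12

12


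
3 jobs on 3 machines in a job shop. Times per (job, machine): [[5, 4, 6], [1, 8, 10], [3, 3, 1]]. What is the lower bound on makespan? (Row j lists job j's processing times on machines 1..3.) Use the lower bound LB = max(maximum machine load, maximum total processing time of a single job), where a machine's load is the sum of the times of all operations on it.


Machine loads:
  Machine 1: 5 + 1 + 3 = 9
  Machine 2: 4 + 8 + 3 = 15
  Machine 3: 6 + 10 + 1 = 17
Max machine load = 17
Job totals:
  Job 1: 15
  Job 2: 19
  Job 3: 7
Max job total = 19
Lower bound = max(17, 19) = 19

19


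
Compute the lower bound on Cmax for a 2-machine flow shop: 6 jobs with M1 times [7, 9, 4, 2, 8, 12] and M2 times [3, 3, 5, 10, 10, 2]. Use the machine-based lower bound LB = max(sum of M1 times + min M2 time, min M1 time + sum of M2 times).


LB1 = sum(M1 times) + min(M2 times) = 42 + 2 = 44
LB2 = min(M1 times) + sum(M2 times) = 2 + 33 = 35
Lower bound = max(LB1, LB2) = max(44, 35) = 44

44
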